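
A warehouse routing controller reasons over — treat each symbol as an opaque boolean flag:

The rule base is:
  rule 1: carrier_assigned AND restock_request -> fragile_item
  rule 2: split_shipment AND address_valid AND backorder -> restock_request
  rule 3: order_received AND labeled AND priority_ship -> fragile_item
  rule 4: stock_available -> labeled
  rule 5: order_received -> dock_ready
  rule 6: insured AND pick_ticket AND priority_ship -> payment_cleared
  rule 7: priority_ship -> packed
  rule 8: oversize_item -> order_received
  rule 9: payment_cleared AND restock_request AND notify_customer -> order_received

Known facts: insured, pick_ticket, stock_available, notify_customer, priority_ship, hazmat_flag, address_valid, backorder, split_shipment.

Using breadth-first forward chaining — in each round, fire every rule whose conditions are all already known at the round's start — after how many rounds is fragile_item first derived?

3

Round 1: rule 2 [split_shipment AND address_valid AND backorder -> restock_request]; rule 4 [stock_available -> labeled]; rule 6 [insured AND pick_ticket AND priority_ship -> payment_cleared]; rule 7 [priority_ship -> packed]. New: restock_request, labeled, payment_cleared, packed.
Round 2: rule 9 [payment_cleared AND restock_request AND notify_customer -> order_received]. New: order_received.
Round 3: rule 3 [order_received AND labeled AND priority_ship -> fragile_item]; rule 5 [order_received -> dock_ready]. New: fragile_item, dock_ready.
fragile_item first appears in round 3.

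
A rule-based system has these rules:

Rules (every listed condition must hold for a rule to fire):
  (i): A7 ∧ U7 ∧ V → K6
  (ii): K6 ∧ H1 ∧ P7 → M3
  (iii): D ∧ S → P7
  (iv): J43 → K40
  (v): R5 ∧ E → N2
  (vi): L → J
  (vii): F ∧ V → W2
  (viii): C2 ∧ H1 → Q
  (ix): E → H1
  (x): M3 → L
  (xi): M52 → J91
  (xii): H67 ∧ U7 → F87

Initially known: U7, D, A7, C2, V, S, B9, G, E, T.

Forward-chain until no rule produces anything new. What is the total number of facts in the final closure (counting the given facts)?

Round 1: (i) [A7 ∧ U7 ∧ V → K6]; (iii) [D ∧ S → P7]; (ix) [E → H1]. Adds K6, P7, H1.
Round 2: (ii) [K6 ∧ H1 ∧ P7 → M3]; (viii) [C2 ∧ H1 → Q]. Adds M3, Q.
Round 3: (x) [M3 → L]. Adds L.
Round 4: (vi) [L → J]. Adds J.
Closure: {A7, B9, C2, D, E, G, H1, J, K6, L, M3, P7, Q, S, T, U7, V} — 17 facts.

17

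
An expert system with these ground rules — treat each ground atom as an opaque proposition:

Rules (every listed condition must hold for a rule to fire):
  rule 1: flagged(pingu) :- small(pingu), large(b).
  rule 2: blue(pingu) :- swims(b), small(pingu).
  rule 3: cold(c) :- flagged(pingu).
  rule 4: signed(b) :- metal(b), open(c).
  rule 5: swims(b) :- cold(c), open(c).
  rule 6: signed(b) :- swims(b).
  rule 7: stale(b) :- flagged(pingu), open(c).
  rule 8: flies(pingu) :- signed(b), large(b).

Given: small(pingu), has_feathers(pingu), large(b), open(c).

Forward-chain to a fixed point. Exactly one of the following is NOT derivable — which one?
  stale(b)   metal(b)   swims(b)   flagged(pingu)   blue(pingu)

metal(b)

Round 1 fires rule 1, giving flagged(pingu).
Round 2 fires rule 3, rule 7, giving cold(c), stale(b).
Round 3 fires rule 5, giving swims(b).
Round 4 fires rule 2, rule 6, giving blue(pingu), signed(b).
Round 5 fires rule 8, giving flies(pingu).
Derived: swims(b) (round 3), blue(pingu) (round 4), stale(b) (round 2), flagged(pingu) (round 1). metal(b) never appears in any round.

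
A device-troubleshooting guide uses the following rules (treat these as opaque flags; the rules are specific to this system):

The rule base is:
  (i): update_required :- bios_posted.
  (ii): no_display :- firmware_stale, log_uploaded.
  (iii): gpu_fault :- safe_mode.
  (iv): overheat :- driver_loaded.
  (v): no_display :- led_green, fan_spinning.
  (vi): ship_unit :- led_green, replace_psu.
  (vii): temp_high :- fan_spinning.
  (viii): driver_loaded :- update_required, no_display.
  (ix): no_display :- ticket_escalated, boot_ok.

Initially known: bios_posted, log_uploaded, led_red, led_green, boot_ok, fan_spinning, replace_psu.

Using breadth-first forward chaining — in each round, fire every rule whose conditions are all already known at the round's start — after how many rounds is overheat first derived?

3

[1] (i) [update_required :- bios_posted.]; (v) [no_display :- led_green, fan_spinning.]; (vi) [ship_unit :- led_green, replace_psu.]; (vii) [temp_high :- fan_spinning.]. ⇒ new: update_required, no_display, ship_unit, temp_high.
[2] (viii) [driver_loaded :- update_required, no_display.]. ⇒ new: driver_loaded.
[3] (iv) [overheat :- driver_loaded.]. ⇒ new: overheat.
overheat first appears in round 3.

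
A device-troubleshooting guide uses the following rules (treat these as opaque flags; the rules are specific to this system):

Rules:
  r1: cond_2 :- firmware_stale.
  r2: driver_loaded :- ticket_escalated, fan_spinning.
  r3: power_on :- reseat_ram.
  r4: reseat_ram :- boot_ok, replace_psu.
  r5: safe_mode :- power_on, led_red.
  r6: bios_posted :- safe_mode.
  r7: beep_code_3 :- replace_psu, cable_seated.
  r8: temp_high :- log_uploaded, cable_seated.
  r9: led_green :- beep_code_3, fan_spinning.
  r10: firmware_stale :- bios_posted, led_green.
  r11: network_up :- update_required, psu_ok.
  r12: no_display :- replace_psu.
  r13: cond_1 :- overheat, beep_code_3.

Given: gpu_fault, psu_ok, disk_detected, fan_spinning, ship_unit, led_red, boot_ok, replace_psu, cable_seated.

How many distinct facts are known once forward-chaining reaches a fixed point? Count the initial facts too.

Round 1 — r4, r7, r12, derive reseat_ram, beep_code_3, no_display.
Round 2 — r3, r9, derive power_on, led_green.
Round 3 — r5, derive safe_mode.
Round 4 — r6, derive bios_posted.
Round 5 — r10, derive firmware_stale.
Round 6 — r1, derive cond_2.
Closure: {beep_code_3, bios_posted, boot_ok, cable_seated, cond_2, disk_detected, fan_spinning, firmware_stale, gpu_fault, led_green, led_red, no_display, power_on, psu_ok, replace_psu, reseat_ram, safe_mode, ship_unit} — 18 facts.

18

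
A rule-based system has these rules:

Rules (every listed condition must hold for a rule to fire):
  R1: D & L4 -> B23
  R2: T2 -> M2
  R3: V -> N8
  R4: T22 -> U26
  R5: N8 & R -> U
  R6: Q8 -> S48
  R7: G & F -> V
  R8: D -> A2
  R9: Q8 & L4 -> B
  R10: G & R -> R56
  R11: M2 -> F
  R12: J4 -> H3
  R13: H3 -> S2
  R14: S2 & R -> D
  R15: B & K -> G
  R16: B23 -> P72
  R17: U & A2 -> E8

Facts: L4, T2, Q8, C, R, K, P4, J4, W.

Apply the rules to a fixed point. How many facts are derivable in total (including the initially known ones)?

[1] R2 [T2 -> M2]; R6 [Q8 -> S48]; R9 [Q8 & L4 -> B]; R12 [J4 -> H3]. ⇒ new: M2, S48, B, H3.
[2] R11 [M2 -> F]; R13 [H3 -> S2]; R15 [B & K -> G]. ⇒ new: F, S2, G.
[3] R7 [G & F -> V]; R10 [G & R -> R56]; R14 [S2 & R -> D]. ⇒ new: V, R56, D.
[4] R1 [D & L4 -> B23]; R3 [V -> N8]; R8 [D -> A2]. ⇒ new: B23, N8, A2.
[5] R5 [N8 & R -> U]; R16 [B23 -> P72]. ⇒ new: U, P72.
[6] R17 [U & A2 -> E8]. ⇒ new: E8.
Closure: {A2, B, B23, C, D, E8, F, G, H3, J4, K, L4, M2, N8, P4, P72, Q8, R, R56, S2, S48, T2, U, V, W} — 25 facts.

25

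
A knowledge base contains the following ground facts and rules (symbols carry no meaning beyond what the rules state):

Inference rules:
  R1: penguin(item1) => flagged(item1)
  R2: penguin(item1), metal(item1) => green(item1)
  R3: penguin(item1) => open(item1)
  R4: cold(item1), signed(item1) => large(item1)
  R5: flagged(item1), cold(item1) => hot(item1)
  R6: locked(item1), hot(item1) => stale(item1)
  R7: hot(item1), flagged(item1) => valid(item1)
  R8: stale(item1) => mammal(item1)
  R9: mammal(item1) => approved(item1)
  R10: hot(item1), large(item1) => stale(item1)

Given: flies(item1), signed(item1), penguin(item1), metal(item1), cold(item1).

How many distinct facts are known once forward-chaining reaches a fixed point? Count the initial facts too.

14

[1] R1 [penguin(item1) => flagged(item1)]; R2 [penguin(item1), metal(item1) => green(item1)]; R3 [penguin(item1) => open(item1)]; R4 [cold(item1), signed(item1) => large(item1)]. ⇒ new: flagged(item1), green(item1), open(item1), large(item1).
[2] R5 [flagged(item1), cold(item1) => hot(item1)]. ⇒ new: hot(item1).
[3] R7 [hot(item1), flagged(item1) => valid(item1)]; R10 [hot(item1), large(item1) => stale(item1)]. ⇒ new: valid(item1), stale(item1).
[4] R8 [stale(item1) => mammal(item1)]. ⇒ new: mammal(item1).
[5] R9 [mammal(item1) => approved(item1)]. ⇒ new: approved(item1).
Closure: {approved(item1), cold(item1), flagged(item1), flies(item1), green(item1), hot(item1), large(item1), mammal(item1), metal(item1), open(item1), penguin(item1), signed(item1), stale(item1), valid(item1)} — 14 facts.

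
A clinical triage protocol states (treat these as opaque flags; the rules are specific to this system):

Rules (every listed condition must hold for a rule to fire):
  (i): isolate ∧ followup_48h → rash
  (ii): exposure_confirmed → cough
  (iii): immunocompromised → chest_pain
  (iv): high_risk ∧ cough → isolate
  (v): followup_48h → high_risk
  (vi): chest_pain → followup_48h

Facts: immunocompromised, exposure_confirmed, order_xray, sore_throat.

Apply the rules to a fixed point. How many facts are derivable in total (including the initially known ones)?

10

Round 1 — (ii), (iii), derive cough, chest_pain.
Round 2 — (vi), derive followup_48h.
Round 3 — (v), derive high_risk.
Round 4 — (iv), derive isolate.
Round 5 — (i), derive rash.
Closure: {chest_pain, cough, exposure_confirmed, followup_48h, high_risk, immunocompromised, isolate, order_xray, rash, sore_throat} — 10 facts.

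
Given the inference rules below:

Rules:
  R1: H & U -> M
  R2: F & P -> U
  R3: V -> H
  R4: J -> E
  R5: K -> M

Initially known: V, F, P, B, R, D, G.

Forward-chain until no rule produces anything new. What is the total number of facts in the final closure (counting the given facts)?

10

[1] R2 [F & P -> U]; R3 [V -> H]. ⇒ new: U, H.
[2] R1 [H & U -> M]. ⇒ new: M.
Closure: {B, D, F, G, H, M, P, R, U, V} — 10 facts.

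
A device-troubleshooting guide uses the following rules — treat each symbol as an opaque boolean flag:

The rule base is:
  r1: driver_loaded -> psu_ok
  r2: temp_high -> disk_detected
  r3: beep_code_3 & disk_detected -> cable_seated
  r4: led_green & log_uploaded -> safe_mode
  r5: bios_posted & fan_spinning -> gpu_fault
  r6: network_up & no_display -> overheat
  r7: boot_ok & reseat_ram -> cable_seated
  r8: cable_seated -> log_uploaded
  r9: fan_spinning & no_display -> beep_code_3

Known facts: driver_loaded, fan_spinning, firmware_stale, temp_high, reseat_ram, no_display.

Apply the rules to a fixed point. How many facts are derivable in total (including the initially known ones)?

11

Round 1: r1 [driver_loaded -> psu_ok]; r2 [temp_high -> disk_detected]; r9 [fan_spinning & no_display -> beep_code_3]. Adds psu_ok, disk_detected, beep_code_3.
Round 2: r3 [beep_code_3 & disk_detected -> cable_seated]. Adds cable_seated.
Round 3: r8 [cable_seated -> log_uploaded]. Adds log_uploaded.
Closure: {beep_code_3, cable_seated, disk_detected, driver_loaded, fan_spinning, firmware_stale, log_uploaded, no_display, psu_ok, reseat_ram, temp_high} — 11 facts.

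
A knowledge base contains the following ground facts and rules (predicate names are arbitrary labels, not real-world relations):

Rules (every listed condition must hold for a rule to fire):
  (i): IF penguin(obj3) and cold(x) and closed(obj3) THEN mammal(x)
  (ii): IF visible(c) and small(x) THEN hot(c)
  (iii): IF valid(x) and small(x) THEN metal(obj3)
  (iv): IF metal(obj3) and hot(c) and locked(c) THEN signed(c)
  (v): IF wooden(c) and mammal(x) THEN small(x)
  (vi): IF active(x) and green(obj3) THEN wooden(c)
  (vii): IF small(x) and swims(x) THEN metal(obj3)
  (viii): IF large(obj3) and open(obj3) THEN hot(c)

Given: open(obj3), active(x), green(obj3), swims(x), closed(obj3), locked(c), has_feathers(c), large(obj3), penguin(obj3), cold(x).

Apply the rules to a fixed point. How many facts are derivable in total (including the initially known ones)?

[1] (i) [IF penguin(obj3) and cold(x) and closed(obj3) THEN mammal(x)]; (vi) [IF active(x) and green(obj3) THEN wooden(c)]; (viii) [IF large(obj3) and open(obj3) THEN hot(c)]. ⇒ new: mammal(x), wooden(c), hot(c).
[2] (v) [IF wooden(c) and mammal(x) THEN small(x)]. ⇒ new: small(x).
[3] (vii) [IF small(x) and swims(x) THEN metal(obj3)]. ⇒ new: metal(obj3).
[4] (iv) [IF metal(obj3) and hot(c) and locked(c) THEN signed(c)]. ⇒ new: signed(c).
Closure: {active(x), closed(obj3), cold(x), green(obj3), has_feathers(c), hot(c), large(obj3), locked(c), mammal(x), metal(obj3), open(obj3), penguin(obj3), signed(c), small(x), swims(x), wooden(c)} — 16 facts.

16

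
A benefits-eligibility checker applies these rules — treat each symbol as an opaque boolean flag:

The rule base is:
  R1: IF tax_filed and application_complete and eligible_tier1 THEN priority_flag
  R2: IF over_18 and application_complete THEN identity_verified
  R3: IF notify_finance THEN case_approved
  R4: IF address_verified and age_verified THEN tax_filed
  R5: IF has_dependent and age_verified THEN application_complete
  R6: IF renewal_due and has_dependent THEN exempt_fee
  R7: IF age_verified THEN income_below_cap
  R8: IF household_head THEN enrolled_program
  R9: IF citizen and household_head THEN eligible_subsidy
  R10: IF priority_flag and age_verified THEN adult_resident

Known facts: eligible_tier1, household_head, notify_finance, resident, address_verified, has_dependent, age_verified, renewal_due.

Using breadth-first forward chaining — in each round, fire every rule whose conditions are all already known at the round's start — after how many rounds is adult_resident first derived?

3

[1] R3 [IF notify_finance THEN case_approved]; R4 [IF address_verified and age_verified THEN tax_filed]; R5 [IF has_dependent and age_verified THEN application_complete]; R6 [IF renewal_due and has_dependent THEN exempt_fee]; R7 [IF age_verified THEN income_below_cap]; R8 [IF household_head THEN enrolled_program]. ⇒ new: case_approved, tax_filed, application_complete, exempt_fee, income_below_cap, enrolled_program.
[2] R1 [IF tax_filed and application_complete and eligible_tier1 THEN priority_flag]. ⇒ new: priority_flag.
[3] R10 [IF priority_flag and age_verified THEN adult_resident]. ⇒ new: adult_resident.
adult_resident first appears in round 3.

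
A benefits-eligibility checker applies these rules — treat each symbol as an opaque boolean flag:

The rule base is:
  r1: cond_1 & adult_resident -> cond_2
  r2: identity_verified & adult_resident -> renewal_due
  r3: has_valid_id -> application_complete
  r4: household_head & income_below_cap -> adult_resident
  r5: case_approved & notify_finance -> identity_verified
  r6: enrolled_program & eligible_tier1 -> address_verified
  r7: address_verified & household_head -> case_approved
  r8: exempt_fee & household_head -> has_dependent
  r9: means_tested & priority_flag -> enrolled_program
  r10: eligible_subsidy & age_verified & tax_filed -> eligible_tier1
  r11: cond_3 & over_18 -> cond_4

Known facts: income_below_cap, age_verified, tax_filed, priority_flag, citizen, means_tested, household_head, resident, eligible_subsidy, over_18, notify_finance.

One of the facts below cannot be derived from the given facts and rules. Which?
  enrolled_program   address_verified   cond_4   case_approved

cond_4

Round 1: r4 [household_head & income_below_cap -> adult_resident]; r9 [means_tested & priority_flag -> enrolled_program]; r10 [eligible_subsidy & age_verified & tax_filed -> eligible_tier1]. New: adult_resident, enrolled_program, eligible_tier1.
Round 2: r6 [enrolled_program & eligible_tier1 -> address_verified]. New: address_verified.
Round 3: r7 [address_verified & household_head -> case_approved]. New: case_approved.
Round 4: r5 [case_approved & notify_finance -> identity_verified]. New: identity_verified.
Round 5: r2 [identity_verified & adult_resident -> renewal_due]. New: renewal_due.
Derived: enrolled_program (round 1), address_verified (round 2), case_approved (round 3). cond_4 never appears in any round.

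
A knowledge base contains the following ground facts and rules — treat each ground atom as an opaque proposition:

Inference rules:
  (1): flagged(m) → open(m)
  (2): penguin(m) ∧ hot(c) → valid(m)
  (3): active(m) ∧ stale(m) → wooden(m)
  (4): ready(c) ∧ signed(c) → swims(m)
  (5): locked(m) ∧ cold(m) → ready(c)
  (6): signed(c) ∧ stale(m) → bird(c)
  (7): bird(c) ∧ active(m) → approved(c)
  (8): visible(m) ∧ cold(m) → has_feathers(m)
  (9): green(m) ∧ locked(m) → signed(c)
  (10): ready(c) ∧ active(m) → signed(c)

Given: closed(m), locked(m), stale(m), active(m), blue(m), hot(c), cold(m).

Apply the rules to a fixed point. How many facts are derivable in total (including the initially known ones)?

13

Round 1: (3) [active(m) ∧ stale(m) → wooden(m)]; (5) [locked(m) ∧ cold(m) → ready(c)]. Adds wooden(m), ready(c).
Round 2: (10) [ready(c) ∧ active(m) → signed(c)]. Adds signed(c).
Round 3: (4) [ready(c) ∧ signed(c) → swims(m)]; (6) [signed(c) ∧ stale(m) → bird(c)]. Adds swims(m), bird(c).
Round 4: (7) [bird(c) ∧ active(m) → approved(c)]. Adds approved(c).
Closure: {active(m), approved(c), bird(c), blue(m), closed(m), cold(m), hot(c), locked(m), ready(c), signed(c), stale(m), swims(m), wooden(m)} — 13 facts.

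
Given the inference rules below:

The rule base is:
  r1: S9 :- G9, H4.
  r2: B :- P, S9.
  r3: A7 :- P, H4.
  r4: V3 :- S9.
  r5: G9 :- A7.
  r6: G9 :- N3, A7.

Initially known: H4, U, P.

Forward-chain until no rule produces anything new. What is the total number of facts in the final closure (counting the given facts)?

Round 1 — r3, derive A7.
Round 2 — r5, derive G9.
Round 3 — r1, derive S9.
Round 4 — r2, r4, derive B, V3.
Closure: {A7, B, G9, H4, P, S9, U, V3} — 8 facts.

8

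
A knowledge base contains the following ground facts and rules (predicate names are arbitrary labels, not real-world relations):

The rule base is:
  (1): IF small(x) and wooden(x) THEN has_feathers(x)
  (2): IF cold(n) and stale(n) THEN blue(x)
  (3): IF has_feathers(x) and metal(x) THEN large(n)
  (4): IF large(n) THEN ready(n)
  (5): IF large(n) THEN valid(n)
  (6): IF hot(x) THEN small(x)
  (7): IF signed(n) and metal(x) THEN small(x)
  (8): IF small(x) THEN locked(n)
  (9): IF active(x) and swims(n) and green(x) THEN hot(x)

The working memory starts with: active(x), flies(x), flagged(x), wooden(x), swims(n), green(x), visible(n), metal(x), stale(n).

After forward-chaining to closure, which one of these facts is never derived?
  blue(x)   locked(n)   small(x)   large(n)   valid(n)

blue(x)

[1] (9) [IF active(x) and swims(n) and green(x) THEN hot(x)]. ⇒ new: hot(x).
[2] (6) [IF hot(x) THEN small(x)]. ⇒ new: small(x).
[3] (1) [IF small(x) and wooden(x) THEN has_feathers(x)]; (8) [IF small(x) THEN locked(n)]. ⇒ new: has_feathers(x), locked(n).
[4] (3) [IF has_feathers(x) and metal(x) THEN large(n)]. ⇒ new: large(n).
[5] (4) [IF large(n) THEN ready(n)]; (5) [IF large(n) THEN valid(n)]. ⇒ new: ready(n), valid(n).
Derived: large(n) (round 4), locked(n) (round 3), valid(n) (round 5), small(x) (round 2). blue(x) never appears in any round.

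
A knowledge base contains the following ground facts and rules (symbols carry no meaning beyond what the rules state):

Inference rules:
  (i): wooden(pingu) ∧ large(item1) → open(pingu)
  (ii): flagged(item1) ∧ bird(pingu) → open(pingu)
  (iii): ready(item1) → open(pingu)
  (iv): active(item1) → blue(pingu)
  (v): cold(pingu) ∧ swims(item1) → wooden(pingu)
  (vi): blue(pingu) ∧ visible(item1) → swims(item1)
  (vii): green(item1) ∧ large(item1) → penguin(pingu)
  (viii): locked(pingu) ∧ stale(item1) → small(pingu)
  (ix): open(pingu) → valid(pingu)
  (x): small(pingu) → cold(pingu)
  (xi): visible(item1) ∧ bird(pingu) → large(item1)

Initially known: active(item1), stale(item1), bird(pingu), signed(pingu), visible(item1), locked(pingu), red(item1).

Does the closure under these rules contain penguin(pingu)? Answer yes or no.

no

Round 1: (iv) [active(item1) → blue(pingu)]; (viii) [locked(pingu) ∧ stale(item1) → small(pingu)]; (xi) [visible(item1) ∧ bird(pingu) → large(item1)]. Adds blue(pingu), small(pingu), large(item1).
Round 2: (vi) [blue(pingu) ∧ visible(item1) → swims(item1)]; (x) [small(pingu) → cold(pingu)]. Adds swims(item1), cold(pingu).
Round 3: (v) [cold(pingu) ∧ swims(item1) → wooden(pingu)]. Adds wooden(pingu).
Round 4: (i) [wooden(pingu) ∧ large(item1) → open(pingu)]. Adds open(pingu).
Round 5: (ix) [open(pingu) → valid(pingu)]. Adds valid(pingu).
Fixed point reached. penguin(pingu) is concluded only by (vii); (vii) needs green(item1) (never derived).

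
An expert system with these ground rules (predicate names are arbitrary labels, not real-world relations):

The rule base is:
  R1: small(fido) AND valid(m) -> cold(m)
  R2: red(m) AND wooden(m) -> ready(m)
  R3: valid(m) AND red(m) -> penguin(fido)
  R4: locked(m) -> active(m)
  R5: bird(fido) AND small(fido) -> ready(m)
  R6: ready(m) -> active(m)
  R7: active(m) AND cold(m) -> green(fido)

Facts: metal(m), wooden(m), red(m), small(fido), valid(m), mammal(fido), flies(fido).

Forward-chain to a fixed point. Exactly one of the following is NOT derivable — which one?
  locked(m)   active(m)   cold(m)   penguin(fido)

locked(m)

[1] R1 [small(fido) AND valid(m) -> cold(m)]; R2 [red(m) AND wooden(m) -> ready(m)]; R3 [valid(m) AND red(m) -> penguin(fido)]. ⇒ new: cold(m), ready(m), penguin(fido).
[2] R6 [ready(m) -> active(m)]. ⇒ new: active(m).
[3] R7 [active(m) AND cold(m) -> green(fido)]. ⇒ new: green(fido).
Derived: cold(m) (round 1), active(m) (round 2), penguin(fido) (round 1). locked(m) never appears in any round.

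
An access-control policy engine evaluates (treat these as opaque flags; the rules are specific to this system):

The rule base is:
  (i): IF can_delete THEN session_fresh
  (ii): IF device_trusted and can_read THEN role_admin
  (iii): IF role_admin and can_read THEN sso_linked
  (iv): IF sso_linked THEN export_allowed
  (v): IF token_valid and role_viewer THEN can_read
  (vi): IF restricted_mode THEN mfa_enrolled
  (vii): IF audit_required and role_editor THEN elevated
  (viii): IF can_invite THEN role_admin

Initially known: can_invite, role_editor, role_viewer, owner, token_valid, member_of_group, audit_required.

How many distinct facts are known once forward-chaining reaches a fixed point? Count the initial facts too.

Round 1: (v) [IF token_valid and role_viewer THEN can_read]; (vii) [IF audit_required and role_editor THEN elevated]; (viii) [IF can_invite THEN role_admin]. Adds can_read, elevated, role_admin.
Round 2: (iii) [IF role_admin and can_read THEN sso_linked]. Adds sso_linked.
Round 3: (iv) [IF sso_linked THEN export_allowed]. Adds export_allowed.
Closure: {audit_required, can_invite, can_read, elevated, export_allowed, member_of_group, owner, role_admin, role_editor, role_viewer, sso_linked, token_valid} — 12 facts.

12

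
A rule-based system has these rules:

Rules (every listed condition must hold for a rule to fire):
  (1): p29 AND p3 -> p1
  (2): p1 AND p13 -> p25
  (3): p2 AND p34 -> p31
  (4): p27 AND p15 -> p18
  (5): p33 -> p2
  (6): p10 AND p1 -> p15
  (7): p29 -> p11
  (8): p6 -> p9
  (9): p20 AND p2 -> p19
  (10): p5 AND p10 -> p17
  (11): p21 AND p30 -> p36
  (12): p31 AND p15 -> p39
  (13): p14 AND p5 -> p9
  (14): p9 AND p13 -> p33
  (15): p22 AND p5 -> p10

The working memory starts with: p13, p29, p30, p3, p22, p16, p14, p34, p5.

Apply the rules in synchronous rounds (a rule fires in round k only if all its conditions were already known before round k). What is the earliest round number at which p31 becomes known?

4

[1] (1) [p29 AND p3 -> p1]; (7) [p29 -> p11]; (13) [p14 AND p5 -> p9]; (15) [p22 AND p5 -> p10]. ⇒ new: p1, p11, p9, p10.
[2] (2) [p1 AND p13 -> p25]; (6) [p10 AND p1 -> p15]; (10) [p5 AND p10 -> p17]; (14) [p9 AND p13 -> p33]. ⇒ new: p25, p15, p17, p33.
[3] (5) [p33 -> p2]. ⇒ new: p2.
[4] (3) [p2 AND p34 -> p31]. ⇒ new: p31.
p31 first appears in round 4.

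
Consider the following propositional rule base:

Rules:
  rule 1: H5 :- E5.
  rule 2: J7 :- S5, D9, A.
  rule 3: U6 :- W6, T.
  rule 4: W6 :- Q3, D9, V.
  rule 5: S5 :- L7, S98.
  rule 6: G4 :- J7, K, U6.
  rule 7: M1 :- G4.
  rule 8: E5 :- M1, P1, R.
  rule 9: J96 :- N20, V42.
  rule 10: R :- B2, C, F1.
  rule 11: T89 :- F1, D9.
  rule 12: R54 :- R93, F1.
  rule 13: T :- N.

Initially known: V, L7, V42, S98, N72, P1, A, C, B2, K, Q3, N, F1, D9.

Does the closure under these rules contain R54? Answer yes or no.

Round 1: rule 4 [W6 :- Q3, D9, V.]; rule 5 [S5 :- L7, S98.]; rule 10 [R :- B2, C, F1.]; rule 11 [T89 :- F1, D9.]; rule 13 [T :- N.]. New: W6, S5, R, T89, T.
Round 2: rule 2 [J7 :- S5, D9, A.]; rule 3 [U6 :- W6, T.]. New: J7, U6.
Round 3: rule 6 [G4 :- J7, K, U6.]. New: G4.
Round 4: rule 7 [M1 :- G4.]. New: M1.
Round 5: rule 8 [E5 :- M1, P1, R.]. New: E5.
Round 6: rule 1 [H5 :- E5.]. New: H5.
Fixed point reached. R54 is concluded only by rule 12; rule 12 needs R93 (never derived).

no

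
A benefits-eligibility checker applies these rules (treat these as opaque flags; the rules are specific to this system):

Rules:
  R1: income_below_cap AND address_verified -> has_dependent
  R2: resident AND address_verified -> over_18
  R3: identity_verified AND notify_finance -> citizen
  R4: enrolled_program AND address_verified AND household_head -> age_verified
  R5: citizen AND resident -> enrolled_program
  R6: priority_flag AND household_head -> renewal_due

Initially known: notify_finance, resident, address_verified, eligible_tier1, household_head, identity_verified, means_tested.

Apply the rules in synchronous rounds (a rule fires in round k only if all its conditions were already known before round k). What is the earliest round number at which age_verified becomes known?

3

Round 1 — R2, R3, derive over_18, citizen.
Round 2 — R5, derive enrolled_program.
Round 3 — R4, derive age_verified.
age_verified first appears in round 3.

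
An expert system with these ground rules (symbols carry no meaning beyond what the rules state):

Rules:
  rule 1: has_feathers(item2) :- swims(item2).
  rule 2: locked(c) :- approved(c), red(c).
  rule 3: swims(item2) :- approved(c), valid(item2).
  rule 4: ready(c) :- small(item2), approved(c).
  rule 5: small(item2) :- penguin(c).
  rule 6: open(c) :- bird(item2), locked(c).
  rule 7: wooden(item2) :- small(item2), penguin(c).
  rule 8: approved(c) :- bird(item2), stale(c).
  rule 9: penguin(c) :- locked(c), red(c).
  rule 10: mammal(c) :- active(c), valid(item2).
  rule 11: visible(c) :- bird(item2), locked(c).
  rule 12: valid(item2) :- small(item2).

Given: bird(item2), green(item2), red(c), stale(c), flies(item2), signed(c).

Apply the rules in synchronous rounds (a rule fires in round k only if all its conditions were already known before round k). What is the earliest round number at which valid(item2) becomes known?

Round 1: rule 8 [approved(c) :- bird(item2), stale(c).]. New: approved(c).
Round 2: rule 2 [locked(c) :- approved(c), red(c).]. New: locked(c).
Round 3: rule 6 [open(c) :- bird(item2), locked(c).]; rule 9 [penguin(c) :- locked(c), red(c).]; rule 11 [visible(c) :- bird(item2), locked(c).]. New: open(c), penguin(c), visible(c).
Round 4: rule 5 [small(item2) :- penguin(c).]. New: small(item2).
Round 5: rule 4 [ready(c) :- small(item2), approved(c).]; rule 7 [wooden(item2) :- small(item2), penguin(c).]; rule 12 [valid(item2) :- small(item2).]. New: ready(c), wooden(item2), valid(item2).
valid(item2) first appears in round 5.

5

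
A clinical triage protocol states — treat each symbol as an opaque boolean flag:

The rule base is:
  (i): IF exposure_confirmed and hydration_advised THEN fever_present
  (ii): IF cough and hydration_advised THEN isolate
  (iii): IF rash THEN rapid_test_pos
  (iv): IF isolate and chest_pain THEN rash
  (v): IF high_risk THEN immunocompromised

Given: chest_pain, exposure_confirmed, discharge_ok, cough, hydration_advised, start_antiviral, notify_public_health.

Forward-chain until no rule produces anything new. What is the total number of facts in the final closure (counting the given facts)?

Round 1: (i) [IF exposure_confirmed and hydration_advised THEN fever_present]; (ii) [IF cough and hydration_advised THEN isolate]. New: fever_present, isolate.
Round 2: (iv) [IF isolate and chest_pain THEN rash]. New: rash.
Round 3: (iii) [IF rash THEN rapid_test_pos]. New: rapid_test_pos.
Closure: {chest_pain, cough, discharge_ok, exposure_confirmed, fever_present, hydration_advised, isolate, notify_public_health, rapid_test_pos, rash, start_antiviral} — 11 facts.

11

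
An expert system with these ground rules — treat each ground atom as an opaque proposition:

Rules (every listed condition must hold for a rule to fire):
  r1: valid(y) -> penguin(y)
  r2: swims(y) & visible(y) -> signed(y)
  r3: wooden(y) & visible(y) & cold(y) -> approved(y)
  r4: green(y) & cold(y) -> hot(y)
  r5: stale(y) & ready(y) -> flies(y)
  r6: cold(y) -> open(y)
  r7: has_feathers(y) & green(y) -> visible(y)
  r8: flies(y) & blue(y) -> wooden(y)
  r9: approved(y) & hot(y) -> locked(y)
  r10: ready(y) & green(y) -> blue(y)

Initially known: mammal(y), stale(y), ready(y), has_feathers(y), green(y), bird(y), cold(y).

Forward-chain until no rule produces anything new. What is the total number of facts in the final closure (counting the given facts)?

15

Round 1 — r4, r5, r6, r7, r10, derive hot(y), flies(y), open(y), visible(y), blue(y).
Round 2 — r8, derive wooden(y).
Round 3 — r3, derive approved(y).
Round 4 — r9, derive locked(y).
Closure: {approved(y), bird(y), blue(y), cold(y), flies(y), green(y), has_feathers(y), hot(y), locked(y), mammal(y), open(y), ready(y), stale(y), visible(y), wooden(y)} — 15 facts.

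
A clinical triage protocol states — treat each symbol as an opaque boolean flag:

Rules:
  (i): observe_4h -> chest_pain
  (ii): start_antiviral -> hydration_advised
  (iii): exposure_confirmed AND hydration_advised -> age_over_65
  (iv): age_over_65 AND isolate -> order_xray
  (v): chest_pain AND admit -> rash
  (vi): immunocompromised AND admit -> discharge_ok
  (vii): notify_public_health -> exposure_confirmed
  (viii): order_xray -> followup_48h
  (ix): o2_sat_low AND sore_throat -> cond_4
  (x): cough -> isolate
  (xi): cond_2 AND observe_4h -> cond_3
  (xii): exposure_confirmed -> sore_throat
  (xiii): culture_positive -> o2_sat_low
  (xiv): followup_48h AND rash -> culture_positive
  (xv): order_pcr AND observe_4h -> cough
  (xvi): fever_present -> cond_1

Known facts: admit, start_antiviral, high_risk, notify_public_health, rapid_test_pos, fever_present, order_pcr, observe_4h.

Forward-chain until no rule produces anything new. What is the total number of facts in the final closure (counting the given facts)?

22

Round 1: (i) [observe_4h -> chest_pain]; (ii) [start_antiviral -> hydration_advised]; (vii) [notify_public_health -> exposure_confirmed]; (xv) [order_pcr AND observe_4h -> cough]; (xvi) [fever_present -> cond_1]. Adds chest_pain, hydration_advised, exposure_confirmed, cough, cond_1.
Round 2: (iii) [exposure_confirmed AND hydration_advised -> age_over_65]; (v) [chest_pain AND admit -> rash]; (x) [cough -> isolate]; (xii) [exposure_confirmed -> sore_throat]. Adds age_over_65, rash, isolate, sore_throat.
Round 3: (iv) [age_over_65 AND isolate -> order_xray]. Adds order_xray.
Round 4: (viii) [order_xray -> followup_48h]. Adds followup_48h.
Round 5: (xiv) [followup_48h AND rash -> culture_positive]. Adds culture_positive.
Round 6: (xiii) [culture_positive -> o2_sat_low]. Adds o2_sat_low.
Round 7: (ix) [o2_sat_low AND sore_throat -> cond_4]. Adds cond_4.
Closure: {admit, age_over_65, chest_pain, cond_1, cond_4, cough, culture_positive, exposure_confirmed, fever_present, followup_48h, high_risk, hydration_advised, isolate, notify_public_health, o2_sat_low, observe_4h, order_pcr, order_xray, rapid_test_pos, rash, sore_throat, start_antiviral} — 22 facts.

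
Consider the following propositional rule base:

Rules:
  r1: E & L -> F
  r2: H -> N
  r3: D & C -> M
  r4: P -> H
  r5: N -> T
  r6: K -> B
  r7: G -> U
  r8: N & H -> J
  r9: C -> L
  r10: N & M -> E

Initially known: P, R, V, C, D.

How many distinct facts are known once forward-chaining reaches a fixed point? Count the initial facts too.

Round 1 fires r3, r4, r9, giving M, H, L.
Round 2 fires r2, giving N.
Round 3 fires r5, r8, r10, giving T, J, E.
Round 4 fires r1, giving F.
Closure: {C, D, E, F, H, J, L, M, N, P, R, T, V} — 13 facts.

13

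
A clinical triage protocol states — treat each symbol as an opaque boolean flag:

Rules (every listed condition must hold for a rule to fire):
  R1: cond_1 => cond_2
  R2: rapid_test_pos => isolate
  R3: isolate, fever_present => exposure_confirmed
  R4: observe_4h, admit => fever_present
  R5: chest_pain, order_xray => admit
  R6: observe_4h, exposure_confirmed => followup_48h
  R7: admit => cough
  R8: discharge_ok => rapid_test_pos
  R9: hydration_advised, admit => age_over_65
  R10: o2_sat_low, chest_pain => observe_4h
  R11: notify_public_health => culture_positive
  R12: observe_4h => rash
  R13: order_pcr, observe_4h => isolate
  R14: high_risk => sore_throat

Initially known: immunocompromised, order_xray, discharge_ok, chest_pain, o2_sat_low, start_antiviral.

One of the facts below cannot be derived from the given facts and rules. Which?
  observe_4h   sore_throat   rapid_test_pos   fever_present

sore_throat

Round 1: R5 [chest_pain, order_xray => admit]; R8 [discharge_ok => rapid_test_pos]; R10 [o2_sat_low, chest_pain => observe_4h]. Adds admit, rapid_test_pos, observe_4h.
Round 2: R2 [rapid_test_pos => isolate]; R4 [observe_4h, admit => fever_present]; R7 [admit => cough]; R12 [observe_4h => rash]. Adds isolate, fever_present, cough, rash.
Round 3: R3 [isolate, fever_present => exposure_confirmed]. Adds exposure_confirmed.
Round 4: R6 [observe_4h, exposure_confirmed => followup_48h]. Adds followup_48h.
Derived: rapid_test_pos (round 1), fever_present (round 2), observe_4h (round 1). sore_throat never appears in any round.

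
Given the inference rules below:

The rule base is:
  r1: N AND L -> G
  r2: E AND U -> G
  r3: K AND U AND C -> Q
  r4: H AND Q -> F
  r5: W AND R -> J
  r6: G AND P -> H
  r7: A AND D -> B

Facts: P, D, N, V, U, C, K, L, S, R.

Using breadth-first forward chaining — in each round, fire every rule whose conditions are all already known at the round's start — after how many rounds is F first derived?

3

Round 1: r1 [N AND L -> G]; r3 [K AND U AND C -> Q]. New: G, Q.
Round 2: r6 [G AND P -> H]. New: H.
Round 3: r4 [H AND Q -> F]. New: F.
F first appears in round 3.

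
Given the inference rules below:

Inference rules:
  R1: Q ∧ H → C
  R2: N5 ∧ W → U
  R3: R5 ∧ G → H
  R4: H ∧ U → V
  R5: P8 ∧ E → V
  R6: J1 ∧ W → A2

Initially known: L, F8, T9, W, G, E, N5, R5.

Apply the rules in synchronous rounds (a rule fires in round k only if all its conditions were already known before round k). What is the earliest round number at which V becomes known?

Round 1: R2 [N5 ∧ W → U]; R3 [R5 ∧ G → H]. Adds U, H.
Round 2: R4 [H ∧ U → V]. Adds V.
V first appears in round 2.

2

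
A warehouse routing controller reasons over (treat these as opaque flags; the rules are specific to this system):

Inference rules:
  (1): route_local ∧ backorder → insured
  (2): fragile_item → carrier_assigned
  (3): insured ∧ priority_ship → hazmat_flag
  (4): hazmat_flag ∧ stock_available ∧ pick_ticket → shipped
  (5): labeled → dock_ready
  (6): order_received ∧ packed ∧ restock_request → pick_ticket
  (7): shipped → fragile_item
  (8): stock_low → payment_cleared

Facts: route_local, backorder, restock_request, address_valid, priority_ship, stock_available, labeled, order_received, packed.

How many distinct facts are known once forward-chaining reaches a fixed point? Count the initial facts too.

Round 1: (1) [route_local ∧ backorder → insured]; (5) [labeled → dock_ready]; (6) [order_received ∧ packed ∧ restock_request → pick_ticket]. Adds insured, dock_ready, pick_ticket.
Round 2: (3) [insured ∧ priority_ship → hazmat_flag]. Adds hazmat_flag.
Round 3: (4) [hazmat_flag ∧ stock_available ∧ pick_ticket → shipped]. Adds shipped.
Round 4: (7) [shipped → fragile_item]. Adds fragile_item.
Round 5: (2) [fragile_item → carrier_assigned]. Adds carrier_assigned.
Closure: {address_valid, backorder, carrier_assigned, dock_ready, fragile_item, hazmat_flag, insured, labeled, order_received, packed, pick_ticket, priority_ship, restock_request, route_local, shipped, stock_available} — 16 facts.

16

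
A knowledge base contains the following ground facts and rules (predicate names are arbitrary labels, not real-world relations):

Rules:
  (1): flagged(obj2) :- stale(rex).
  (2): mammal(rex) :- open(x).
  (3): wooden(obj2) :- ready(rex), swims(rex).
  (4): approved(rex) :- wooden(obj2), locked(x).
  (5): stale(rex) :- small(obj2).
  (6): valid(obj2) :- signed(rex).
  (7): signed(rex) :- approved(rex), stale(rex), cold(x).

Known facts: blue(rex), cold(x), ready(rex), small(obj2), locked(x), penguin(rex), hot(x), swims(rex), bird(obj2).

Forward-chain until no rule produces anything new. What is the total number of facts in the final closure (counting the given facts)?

15

Round 1 fires (3), (5), giving wooden(obj2), stale(rex).
Round 2 fires (1), (4), giving flagged(obj2), approved(rex).
Round 3 fires (7), giving signed(rex).
Round 4 fires (6), giving valid(obj2).
Closure: {approved(rex), bird(obj2), blue(rex), cold(x), flagged(obj2), hot(x), locked(x), penguin(rex), ready(rex), signed(rex), small(obj2), stale(rex), swims(rex), valid(obj2), wooden(obj2)} — 15 facts.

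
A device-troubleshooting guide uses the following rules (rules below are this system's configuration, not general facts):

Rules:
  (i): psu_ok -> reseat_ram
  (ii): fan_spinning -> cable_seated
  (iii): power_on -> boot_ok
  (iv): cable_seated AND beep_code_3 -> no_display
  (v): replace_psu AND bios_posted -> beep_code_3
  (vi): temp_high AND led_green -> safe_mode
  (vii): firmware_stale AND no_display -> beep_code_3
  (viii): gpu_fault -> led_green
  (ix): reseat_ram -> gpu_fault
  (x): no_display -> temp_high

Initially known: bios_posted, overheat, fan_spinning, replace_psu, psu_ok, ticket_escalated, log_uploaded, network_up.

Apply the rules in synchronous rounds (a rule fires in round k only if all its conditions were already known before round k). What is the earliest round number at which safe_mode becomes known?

4

Round 1: (i) [psu_ok -> reseat_ram]; (ii) [fan_spinning -> cable_seated]; (v) [replace_psu AND bios_posted -> beep_code_3]. Adds reseat_ram, cable_seated, beep_code_3.
Round 2: (iv) [cable_seated AND beep_code_3 -> no_display]; (ix) [reseat_ram -> gpu_fault]. Adds no_display, gpu_fault.
Round 3: (viii) [gpu_fault -> led_green]; (x) [no_display -> temp_high]. Adds led_green, temp_high.
Round 4: (vi) [temp_high AND led_green -> safe_mode]. Adds safe_mode.
safe_mode first appears in round 4.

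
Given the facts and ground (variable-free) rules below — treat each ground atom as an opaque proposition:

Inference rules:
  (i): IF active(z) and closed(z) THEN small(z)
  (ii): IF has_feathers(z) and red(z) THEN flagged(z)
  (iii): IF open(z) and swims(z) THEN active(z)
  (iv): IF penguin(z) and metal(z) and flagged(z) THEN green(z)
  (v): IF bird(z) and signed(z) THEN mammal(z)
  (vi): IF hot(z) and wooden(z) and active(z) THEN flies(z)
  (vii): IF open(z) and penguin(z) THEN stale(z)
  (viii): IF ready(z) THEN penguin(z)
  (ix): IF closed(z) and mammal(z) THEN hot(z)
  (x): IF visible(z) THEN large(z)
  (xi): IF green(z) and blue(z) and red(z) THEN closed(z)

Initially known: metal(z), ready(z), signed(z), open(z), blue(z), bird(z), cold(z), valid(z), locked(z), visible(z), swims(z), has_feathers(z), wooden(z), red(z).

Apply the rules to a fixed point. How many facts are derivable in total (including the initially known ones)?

25

Round 1 — (ii), (iii), (v), (viii), (x), derive flagged(z), active(z), mammal(z), penguin(z), large(z).
Round 2 — (iv), (vii), derive green(z), stale(z).
Round 3 — (xi), derive closed(z).
Round 4 — (i), (ix), derive small(z), hot(z).
Round 5 — (vi), derive flies(z).
Closure: {active(z), bird(z), blue(z), closed(z), cold(z), flagged(z), flies(z), green(z), has_feathers(z), hot(z), large(z), locked(z), mammal(z), metal(z), open(z), penguin(z), ready(z), red(z), signed(z), small(z), stale(z), swims(z), valid(z), visible(z), wooden(z)} — 25 facts.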